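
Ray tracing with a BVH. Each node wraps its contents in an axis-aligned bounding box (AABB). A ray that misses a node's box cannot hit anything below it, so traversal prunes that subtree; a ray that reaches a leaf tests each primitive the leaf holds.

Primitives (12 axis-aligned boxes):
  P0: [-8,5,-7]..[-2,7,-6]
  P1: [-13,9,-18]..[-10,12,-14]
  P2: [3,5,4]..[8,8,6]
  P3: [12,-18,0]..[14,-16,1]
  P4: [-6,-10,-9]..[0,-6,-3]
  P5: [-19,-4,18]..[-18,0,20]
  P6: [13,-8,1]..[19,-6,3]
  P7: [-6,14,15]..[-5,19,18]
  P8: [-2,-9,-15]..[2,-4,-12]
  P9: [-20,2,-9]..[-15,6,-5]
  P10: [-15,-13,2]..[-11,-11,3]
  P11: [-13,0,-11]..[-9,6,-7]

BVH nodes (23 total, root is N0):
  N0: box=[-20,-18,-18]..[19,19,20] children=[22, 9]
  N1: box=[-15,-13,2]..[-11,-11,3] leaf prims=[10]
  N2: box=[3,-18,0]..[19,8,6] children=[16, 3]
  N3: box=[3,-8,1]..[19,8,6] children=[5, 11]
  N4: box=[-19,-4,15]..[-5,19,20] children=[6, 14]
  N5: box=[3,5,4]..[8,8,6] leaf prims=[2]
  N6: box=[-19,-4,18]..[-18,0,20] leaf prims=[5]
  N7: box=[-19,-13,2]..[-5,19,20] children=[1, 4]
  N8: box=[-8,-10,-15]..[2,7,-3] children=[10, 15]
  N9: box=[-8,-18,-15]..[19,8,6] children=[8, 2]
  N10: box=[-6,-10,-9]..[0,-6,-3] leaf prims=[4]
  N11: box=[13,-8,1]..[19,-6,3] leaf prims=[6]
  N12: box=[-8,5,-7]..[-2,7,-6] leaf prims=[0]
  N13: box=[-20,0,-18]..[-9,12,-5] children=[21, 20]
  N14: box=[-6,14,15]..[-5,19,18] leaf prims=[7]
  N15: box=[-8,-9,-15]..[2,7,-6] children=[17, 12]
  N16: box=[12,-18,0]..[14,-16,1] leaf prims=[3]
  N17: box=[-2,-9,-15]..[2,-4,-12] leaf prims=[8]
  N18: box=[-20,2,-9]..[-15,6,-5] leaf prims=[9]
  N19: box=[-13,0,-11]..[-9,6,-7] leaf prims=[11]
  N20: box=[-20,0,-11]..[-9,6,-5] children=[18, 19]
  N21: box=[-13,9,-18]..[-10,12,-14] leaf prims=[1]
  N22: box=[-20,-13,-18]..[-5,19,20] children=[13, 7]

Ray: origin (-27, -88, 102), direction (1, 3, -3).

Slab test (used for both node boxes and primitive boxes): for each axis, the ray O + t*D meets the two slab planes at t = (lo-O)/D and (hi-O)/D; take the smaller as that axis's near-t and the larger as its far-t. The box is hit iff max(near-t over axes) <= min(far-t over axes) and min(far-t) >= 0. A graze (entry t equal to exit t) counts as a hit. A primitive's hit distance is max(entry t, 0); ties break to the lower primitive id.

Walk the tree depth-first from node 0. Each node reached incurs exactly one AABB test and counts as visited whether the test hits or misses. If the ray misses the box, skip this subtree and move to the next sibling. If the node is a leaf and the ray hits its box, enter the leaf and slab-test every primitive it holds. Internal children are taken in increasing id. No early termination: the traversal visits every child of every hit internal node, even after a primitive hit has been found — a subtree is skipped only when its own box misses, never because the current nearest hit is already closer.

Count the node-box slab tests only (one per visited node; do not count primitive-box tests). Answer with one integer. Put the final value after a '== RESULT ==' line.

Trace the traversal:
N0 x:[7,46] y:[70/3,107/3] z:[82/3,40] -> hit [82/3,107/3], descend [9, 22]
  N9 x:[19,46] y:[70/3,32] z:[32,39] -> hit [32,32], descend [2, 8]
    N2 x:[30,46] y:[70/3,32] z:[32,34] -> hit [32,32], descend [3, 16]
      N3 x:[30,46] y:[80/3,32] z:[32,101/3] -> hit [32,32], descend [5, 11]
        N5 x:[30,35] y:[31,32] z:[32,98/3] -> hit [32,32] leaf, test {P2@t=32}
        N11 x:[40,46] y:[80/3,82/3] z:[33,101/3] -> miss, prune
      N16 x:[39,41] y:[70/3,24] z:[101/3,34] -> miss, prune
    N8 x:[19,29] y:[26,95/3] z:[35,39] -> miss, prune
  N22 x:[7,22] y:[25,107/3] z:[82/3,40] -> miss, prune

Summary -> nodes [0, 9, 2, 3, 5, 11, 16, 8, 22]; box-tests=9; leaf-entries=1; first=P2

== RESULT ==
9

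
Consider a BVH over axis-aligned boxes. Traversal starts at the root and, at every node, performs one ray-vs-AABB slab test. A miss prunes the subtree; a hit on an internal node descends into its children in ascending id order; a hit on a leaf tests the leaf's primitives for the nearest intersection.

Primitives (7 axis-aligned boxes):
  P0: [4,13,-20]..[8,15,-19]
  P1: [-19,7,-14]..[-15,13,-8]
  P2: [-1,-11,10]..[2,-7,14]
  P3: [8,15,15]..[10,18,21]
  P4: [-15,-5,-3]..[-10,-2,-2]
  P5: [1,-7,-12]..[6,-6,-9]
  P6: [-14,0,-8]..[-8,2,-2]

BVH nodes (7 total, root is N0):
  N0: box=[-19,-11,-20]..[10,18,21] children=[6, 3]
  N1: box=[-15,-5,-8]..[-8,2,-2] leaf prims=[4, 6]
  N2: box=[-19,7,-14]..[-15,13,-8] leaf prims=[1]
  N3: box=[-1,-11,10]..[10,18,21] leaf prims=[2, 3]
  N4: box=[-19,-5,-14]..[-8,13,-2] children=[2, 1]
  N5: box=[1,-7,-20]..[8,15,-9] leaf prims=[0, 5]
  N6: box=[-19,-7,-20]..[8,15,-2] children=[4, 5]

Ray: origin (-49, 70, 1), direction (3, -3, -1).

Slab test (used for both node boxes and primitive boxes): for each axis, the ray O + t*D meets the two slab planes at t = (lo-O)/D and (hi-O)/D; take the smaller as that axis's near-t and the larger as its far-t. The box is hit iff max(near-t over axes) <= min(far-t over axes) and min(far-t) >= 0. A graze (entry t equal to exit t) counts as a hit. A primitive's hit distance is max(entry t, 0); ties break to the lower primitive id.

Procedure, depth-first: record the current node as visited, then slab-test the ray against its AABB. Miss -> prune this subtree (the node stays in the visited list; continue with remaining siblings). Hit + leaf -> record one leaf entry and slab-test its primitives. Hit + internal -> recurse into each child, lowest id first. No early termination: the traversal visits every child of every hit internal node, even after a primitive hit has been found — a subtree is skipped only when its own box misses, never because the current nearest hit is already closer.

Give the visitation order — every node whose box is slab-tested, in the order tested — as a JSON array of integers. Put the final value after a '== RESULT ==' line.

Traverse from the root:
N0 x:[10,59/3] y:[52/3,27] z:[-20,21] -> hit [52/3,59/3], descend [3, 6]
  N3 x:[16,59/3] y:[52/3,27] z:[-20,-9] -> miss, prune
  N6 x:[10,19] y:[55/3,77/3] z:[3,21] -> hit [55/3,19], descend [4, 5]
    N4 x:[10,41/3] y:[19,25] z:[3,15] -> miss, prune
    N5 x:[50/3,19] y:[55/3,77/3] z:[10,21] -> hit [55/3,19] leaf, test {P0(miss), P5(miss)}

5 AABB tests over nodes [0, 3, 6, 4, 5]; 1 leaf entered; closest miss.

== RESULT ==
[0, 3, 6, 4, 5]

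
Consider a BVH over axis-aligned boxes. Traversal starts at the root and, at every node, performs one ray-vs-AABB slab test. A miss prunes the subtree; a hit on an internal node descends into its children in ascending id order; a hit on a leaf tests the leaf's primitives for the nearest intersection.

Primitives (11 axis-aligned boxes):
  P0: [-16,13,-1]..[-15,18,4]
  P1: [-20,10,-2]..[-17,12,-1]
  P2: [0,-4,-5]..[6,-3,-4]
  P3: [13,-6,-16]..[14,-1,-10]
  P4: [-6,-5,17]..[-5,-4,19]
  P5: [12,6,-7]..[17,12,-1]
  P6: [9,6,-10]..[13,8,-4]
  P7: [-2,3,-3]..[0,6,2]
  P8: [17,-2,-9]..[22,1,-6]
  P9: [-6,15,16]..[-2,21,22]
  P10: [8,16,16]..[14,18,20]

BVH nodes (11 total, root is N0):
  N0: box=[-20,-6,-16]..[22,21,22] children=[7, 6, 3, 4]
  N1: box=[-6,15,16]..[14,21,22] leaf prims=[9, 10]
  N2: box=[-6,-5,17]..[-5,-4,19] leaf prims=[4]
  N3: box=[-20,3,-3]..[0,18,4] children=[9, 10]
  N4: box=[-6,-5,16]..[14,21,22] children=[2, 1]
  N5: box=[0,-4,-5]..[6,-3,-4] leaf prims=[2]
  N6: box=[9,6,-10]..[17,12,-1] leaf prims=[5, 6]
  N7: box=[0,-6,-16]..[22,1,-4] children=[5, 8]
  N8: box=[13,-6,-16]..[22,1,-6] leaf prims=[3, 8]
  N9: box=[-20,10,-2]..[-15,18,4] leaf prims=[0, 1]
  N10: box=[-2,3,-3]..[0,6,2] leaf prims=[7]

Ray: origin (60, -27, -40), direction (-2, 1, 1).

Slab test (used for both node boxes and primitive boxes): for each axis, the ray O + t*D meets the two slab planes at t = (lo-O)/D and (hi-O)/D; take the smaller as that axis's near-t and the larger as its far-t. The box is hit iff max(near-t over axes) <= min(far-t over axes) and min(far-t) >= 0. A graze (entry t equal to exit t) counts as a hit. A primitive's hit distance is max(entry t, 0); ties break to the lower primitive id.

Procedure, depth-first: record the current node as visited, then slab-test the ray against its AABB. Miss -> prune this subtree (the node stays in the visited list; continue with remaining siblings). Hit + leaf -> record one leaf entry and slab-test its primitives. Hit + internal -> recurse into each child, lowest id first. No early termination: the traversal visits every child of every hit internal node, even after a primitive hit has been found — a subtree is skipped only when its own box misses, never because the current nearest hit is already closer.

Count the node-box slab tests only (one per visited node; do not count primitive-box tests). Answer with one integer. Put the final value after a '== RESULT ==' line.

Traverse from the root:
N0 x:[19,40] y:[21,48] z:[24,62] -> hit [24,40], descend [3, 4, 6, 7]
  N3 x:[30,40] y:[30,45] z:[37,44] -> hit [37,40], descend [9, 10]
    N9 x:[75/2,40] y:[37,45] z:[38,44] -> hit [38,40] leaf, test {P0(miss), P1@t=77/2}
    N10 x:[30,31] y:[30,33] z:[37,42] -> miss, prune
  N4 x:[23,33] y:[22,48] z:[56,62] -> miss, prune
  N6 x:[43/2,51/2] y:[33,39] z:[30,39] -> miss, prune
  N7 x:[19,30] y:[21,28] z:[24,36] -> hit [24,28], descend [5, 8]
    N5 x:[27,30] y:[23,24] z:[35,36] -> miss, prune
    N8 x:[19,47/2] y:[21,28] z:[24,34] -> miss, prune

order=[0, 3, 9, 10, 4, 6, 7, 5, 8]  |boxes|=9  |leaves|=1  hit=P1

== RESULT ==
9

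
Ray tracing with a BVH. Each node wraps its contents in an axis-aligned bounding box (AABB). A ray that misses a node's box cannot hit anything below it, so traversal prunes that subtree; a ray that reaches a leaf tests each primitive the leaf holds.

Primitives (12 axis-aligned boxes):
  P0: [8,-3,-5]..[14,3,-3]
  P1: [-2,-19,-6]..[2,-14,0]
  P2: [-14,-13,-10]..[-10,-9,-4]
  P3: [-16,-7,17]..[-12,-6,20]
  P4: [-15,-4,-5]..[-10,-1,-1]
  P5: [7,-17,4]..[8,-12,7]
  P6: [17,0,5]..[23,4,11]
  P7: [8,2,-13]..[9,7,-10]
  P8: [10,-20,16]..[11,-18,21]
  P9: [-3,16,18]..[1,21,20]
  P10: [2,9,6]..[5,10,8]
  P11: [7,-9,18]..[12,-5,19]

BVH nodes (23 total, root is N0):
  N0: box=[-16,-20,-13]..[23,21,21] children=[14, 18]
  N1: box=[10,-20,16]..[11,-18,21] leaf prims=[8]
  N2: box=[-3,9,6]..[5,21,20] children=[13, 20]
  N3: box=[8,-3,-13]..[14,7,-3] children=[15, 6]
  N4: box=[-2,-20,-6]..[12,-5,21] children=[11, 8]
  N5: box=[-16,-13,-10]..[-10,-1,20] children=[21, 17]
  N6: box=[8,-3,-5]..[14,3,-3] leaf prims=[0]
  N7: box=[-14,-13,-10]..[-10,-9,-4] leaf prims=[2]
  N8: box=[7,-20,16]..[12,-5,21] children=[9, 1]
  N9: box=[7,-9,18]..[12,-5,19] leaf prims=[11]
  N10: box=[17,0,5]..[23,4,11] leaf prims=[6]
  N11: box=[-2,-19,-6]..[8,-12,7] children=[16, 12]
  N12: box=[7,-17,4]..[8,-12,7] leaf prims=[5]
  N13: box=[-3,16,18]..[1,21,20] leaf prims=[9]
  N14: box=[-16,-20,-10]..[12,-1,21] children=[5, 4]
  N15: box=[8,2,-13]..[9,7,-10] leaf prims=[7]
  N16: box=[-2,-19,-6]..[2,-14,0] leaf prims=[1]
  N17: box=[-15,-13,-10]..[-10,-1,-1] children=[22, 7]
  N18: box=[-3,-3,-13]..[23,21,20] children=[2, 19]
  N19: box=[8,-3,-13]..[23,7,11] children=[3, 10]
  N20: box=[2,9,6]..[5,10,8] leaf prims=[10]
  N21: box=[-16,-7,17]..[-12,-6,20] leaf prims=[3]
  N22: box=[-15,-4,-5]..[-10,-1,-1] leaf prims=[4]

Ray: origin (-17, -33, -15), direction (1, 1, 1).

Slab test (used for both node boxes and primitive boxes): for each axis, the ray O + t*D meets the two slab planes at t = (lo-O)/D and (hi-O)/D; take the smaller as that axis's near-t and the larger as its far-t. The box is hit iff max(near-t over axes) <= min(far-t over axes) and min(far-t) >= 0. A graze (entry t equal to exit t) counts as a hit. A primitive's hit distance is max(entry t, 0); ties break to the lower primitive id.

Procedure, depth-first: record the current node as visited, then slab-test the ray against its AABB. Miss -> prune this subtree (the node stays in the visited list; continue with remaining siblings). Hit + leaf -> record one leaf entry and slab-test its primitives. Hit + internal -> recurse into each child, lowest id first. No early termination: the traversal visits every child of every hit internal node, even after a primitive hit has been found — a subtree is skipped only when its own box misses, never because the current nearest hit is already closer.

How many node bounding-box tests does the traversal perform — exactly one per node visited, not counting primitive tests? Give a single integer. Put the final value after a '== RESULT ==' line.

Trace the traversal:
N0 x:[1,40] y:[13,54] z:[2,36] -> hit [13,36], descend [14, 18]
  N14 x:[1,29] y:[13,32] z:[5,36] -> hit [13,29], descend [4, 5]
    N4 x:[15,29] y:[13,28] z:[9,36] -> hit [15,28], descend [8, 11]
      N8 x:[24,29] y:[13,28] z:[31,36] -> miss, prune
      N11 x:[15,25] y:[14,21] z:[9,22] -> hit [15,21], descend [12, 16]
        N12 x:[24,25] y:[16,21] z:[19,22] -> miss, prune
        N16 x:[15,19] y:[14,19] z:[9,15] -> hit [15,15] leaf, test {P1@t=15}
    N5 x:[1,7] y:[20,32] z:[5,35] -> miss, prune
  N18 x:[14,40] y:[30,54] z:[2,35] -> hit [30,35], descend [2, 19]
    N2 x:[14,22] y:[42,54] z:[21,35] -> miss, prune
    N19 x:[25,40] y:[30,40] z:[2,26] -> miss, prune

Summary -> nodes [0, 14, 4, 8, 11, 12, 16, 5, 18, 2, 19]; box-tests=11; leaf-entries=1; first=P1

== RESULT ==
11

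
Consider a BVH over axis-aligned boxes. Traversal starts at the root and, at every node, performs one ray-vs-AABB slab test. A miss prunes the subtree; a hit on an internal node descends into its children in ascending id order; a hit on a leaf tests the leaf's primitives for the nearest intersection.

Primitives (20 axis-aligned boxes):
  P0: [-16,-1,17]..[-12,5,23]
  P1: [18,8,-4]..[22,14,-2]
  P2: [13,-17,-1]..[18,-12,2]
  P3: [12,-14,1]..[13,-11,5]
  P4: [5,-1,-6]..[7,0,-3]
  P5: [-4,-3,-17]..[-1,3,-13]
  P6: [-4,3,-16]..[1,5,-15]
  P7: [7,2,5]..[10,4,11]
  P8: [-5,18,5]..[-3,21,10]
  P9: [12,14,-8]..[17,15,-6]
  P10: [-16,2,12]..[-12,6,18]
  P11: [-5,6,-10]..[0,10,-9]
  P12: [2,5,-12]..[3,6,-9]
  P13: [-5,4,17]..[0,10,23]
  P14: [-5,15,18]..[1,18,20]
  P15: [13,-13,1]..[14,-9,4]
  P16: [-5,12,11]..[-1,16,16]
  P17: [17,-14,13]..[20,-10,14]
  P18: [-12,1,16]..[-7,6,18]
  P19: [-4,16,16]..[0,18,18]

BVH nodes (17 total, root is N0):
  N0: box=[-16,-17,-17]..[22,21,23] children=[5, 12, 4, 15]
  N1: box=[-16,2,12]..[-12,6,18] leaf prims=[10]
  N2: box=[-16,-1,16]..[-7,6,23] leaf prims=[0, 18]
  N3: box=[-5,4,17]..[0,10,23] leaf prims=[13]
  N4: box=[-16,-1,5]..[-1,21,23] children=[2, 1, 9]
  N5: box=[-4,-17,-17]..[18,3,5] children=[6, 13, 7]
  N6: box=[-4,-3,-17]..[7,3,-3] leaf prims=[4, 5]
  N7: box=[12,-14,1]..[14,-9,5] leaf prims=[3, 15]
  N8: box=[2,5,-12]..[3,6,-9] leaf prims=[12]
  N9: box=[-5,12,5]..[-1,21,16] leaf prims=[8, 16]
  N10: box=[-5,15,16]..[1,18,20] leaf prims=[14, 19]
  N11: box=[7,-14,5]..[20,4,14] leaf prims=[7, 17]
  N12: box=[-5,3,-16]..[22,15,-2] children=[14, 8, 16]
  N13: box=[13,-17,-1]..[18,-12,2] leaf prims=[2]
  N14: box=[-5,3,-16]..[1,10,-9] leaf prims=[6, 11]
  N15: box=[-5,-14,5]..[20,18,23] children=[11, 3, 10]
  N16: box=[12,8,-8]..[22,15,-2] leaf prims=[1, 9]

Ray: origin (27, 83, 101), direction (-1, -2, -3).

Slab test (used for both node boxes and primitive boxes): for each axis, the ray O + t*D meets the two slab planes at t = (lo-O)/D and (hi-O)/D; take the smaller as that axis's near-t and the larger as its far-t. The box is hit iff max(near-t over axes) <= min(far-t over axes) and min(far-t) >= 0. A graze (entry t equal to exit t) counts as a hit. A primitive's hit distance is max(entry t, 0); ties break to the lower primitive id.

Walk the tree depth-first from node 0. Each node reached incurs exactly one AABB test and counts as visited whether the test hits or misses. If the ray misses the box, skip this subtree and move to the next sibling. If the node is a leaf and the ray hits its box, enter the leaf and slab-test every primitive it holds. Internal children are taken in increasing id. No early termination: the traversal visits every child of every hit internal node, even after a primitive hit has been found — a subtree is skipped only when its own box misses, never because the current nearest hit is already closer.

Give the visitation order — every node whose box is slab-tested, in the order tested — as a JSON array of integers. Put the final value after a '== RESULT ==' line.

Walk:
N0 x:[5,43] y:[31,50] z:[26,118/3] -> hit [31,118/3], descend [4, 5, 12, 15]
  N4 x:[28,43] y:[31,42] z:[26,32] -> hit [31,32], descend [1, 2, 9]
    N1 x:[39,43] y:[77/2,81/2] z:[83/3,89/3] -> miss, prune
    N2 x:[34,43] y:[77/2,42] z:[26,85/3] -> miss, prune
    N9 x:[28,32] y:[31,71/2] z:[85/3,32] -> hit [31,32] leaf, test {P8@t=31, P16(miss)}
  N5 x:[9,31] y:[40,50] z:[32,118/3] -> miss, prune
  N12 x:[5,32] y:[34,40] z:[103/3,39] -> miss, prune
  N15 x:[7,32] y:[65/2,97/2] z:[26,32] -> miss, prune

Summary -> nodes [0, 4, 1, 2, 9, 5, 12, 15]; box-tests=8; leaf-entries=1; first=P8

== RESULT ==
[0, 4, 1, 2, 9, 5, 12, 15]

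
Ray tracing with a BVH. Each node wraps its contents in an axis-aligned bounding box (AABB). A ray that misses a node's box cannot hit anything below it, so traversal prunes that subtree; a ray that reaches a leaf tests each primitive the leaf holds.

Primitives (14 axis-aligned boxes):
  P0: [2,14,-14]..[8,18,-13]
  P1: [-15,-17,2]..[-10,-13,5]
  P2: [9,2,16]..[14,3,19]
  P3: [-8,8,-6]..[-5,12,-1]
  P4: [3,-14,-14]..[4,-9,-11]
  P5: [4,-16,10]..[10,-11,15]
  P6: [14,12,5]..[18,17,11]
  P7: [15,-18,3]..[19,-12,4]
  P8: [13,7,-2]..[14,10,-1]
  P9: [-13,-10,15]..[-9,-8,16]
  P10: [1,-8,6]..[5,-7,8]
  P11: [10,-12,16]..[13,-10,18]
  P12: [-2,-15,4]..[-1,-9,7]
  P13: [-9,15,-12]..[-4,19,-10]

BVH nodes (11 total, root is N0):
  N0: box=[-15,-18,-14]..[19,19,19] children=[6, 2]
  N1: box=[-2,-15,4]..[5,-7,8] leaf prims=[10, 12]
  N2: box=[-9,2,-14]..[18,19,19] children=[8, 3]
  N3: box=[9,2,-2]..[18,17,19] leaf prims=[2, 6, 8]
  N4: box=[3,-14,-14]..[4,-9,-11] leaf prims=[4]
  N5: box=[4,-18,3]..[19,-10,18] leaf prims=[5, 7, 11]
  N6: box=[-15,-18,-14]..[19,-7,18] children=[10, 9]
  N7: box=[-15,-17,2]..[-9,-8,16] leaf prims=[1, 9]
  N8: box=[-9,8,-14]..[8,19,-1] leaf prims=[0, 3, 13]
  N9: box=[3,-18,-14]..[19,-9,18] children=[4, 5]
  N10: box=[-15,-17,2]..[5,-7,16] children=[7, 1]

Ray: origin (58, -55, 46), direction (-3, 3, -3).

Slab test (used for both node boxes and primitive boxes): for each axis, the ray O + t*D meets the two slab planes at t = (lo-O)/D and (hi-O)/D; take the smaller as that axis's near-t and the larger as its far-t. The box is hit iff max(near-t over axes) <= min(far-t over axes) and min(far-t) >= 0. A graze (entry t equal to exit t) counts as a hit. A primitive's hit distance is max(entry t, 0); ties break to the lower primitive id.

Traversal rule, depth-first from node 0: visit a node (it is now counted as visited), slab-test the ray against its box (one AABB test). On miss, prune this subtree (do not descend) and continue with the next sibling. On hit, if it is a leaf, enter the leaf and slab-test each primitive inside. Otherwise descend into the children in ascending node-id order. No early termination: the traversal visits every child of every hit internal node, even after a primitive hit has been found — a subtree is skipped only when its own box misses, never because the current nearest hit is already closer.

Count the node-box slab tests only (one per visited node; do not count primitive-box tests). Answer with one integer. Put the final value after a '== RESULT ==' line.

Traverse from the root:
N0 x:[13,73/3] y:[37/3,74/3] z:[9,20] -> hit [13,20], descend [2, 6]
  N2 x:[40/3,67/3] y:[19,74/3] z:[9,20] -> hit [19,20], descend [3, 8]
    N3 x:[40/3,49/3] y:[19,24] z:[9,16] -> miss, prune
    N8 x:[50/3,67/3] y:[21,74/3] z:[47/3,20] -> miss, prune
  N6 x:[13,73/3] y:[37/3,16] z:[28/3,20] -> hit [13,16], descend [9, 10]
    N9 x:[13,55/3] y:[37/3,46/3] z:[28/3,20] -> hit [13,46/3], descend [4, 5]
      N4 x:[18,55/3] y:[41/3,46/3] z:[19,20] -> miss, prune
      N5 x:[13,18] y:[37/3,15] z:[28/3,43/3] -> hit [13,43/3] leaf, test {P5(miss), P7@t=14, P11(miss)}
    N10 x:[53/3,73/3] y:[38/3,16] z:[10,44/3] -> miss, prune

9 AABB tests over nodes [0, 2, 3, 8, 6, 9, 4, 5, 10]; 1 leaf entered; closest P7.

== RESULT ==
9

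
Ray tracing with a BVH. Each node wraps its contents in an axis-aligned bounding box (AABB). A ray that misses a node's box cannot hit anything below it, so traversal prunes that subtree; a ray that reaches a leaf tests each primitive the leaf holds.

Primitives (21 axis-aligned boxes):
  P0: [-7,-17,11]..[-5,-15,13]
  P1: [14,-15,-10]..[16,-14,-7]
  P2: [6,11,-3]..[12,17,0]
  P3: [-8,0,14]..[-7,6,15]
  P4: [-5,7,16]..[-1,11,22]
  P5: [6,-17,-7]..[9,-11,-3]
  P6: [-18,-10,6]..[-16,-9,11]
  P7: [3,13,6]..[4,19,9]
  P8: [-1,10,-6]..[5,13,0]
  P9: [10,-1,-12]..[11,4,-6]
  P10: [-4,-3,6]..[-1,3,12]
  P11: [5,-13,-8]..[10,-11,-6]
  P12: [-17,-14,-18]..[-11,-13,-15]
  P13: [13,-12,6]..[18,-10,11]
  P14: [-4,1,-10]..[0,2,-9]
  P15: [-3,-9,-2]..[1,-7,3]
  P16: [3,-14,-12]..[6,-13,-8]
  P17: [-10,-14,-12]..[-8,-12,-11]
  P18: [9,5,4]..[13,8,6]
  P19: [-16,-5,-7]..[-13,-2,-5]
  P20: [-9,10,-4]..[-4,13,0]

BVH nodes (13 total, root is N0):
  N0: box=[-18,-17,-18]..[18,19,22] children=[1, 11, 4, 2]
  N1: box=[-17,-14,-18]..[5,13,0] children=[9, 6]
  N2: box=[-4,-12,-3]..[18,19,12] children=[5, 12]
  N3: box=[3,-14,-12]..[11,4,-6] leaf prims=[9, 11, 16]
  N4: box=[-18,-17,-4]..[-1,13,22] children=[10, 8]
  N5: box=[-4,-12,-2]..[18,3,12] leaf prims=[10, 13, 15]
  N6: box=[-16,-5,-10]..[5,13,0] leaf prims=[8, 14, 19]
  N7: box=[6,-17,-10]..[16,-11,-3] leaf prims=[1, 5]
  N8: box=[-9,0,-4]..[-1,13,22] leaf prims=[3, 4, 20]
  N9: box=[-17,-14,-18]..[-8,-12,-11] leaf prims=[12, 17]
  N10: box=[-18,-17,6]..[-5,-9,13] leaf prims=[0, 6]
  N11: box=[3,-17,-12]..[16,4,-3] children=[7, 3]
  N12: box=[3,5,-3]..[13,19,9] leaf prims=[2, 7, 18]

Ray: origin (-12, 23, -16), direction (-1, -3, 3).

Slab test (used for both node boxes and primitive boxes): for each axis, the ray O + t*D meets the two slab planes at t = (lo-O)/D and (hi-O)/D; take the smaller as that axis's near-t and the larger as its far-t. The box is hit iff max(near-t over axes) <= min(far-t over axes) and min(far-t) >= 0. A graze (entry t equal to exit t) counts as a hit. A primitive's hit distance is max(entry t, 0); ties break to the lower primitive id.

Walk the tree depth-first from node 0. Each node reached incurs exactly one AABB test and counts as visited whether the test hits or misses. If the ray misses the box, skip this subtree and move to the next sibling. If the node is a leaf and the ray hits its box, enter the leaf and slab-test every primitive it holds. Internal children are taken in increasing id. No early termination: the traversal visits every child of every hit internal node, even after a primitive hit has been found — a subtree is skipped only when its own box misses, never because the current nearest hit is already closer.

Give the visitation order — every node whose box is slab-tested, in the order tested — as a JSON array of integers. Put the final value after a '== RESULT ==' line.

Trace the traversal:
N0 x:[-30,6] y:[4/3,40/3] z:[-2/3,38/3] -> hit [4/3,6], descend [1, 2, 4, 11]
  N1 x:[-17,5] y:[10/3,37/3] z:[-2/3,16/3] -> hit [10/3,5], descend [6, 9]
    N6 x:[-17,4] y:[10/3,28/3] z:[2,16/3] -> hit [10/3,4] leaf, test {P8(miss), P14(miss), P19(miss)}
    N9 x:[-4,5] y:[35/3,37/3] z:[-2/3,5/3] -> miss, prune
  N2 x:[-30,-8] y:[4/3,35/3] z:[13/3,28/3] -> miss, prune
  N4 x:[-11,6] y:[10/3,40/3] z:[4,38/3] -> hit [4,6], descend [8, 10]
    N8 x:[-11,-3] y:[10/3,23/3] z:[4,38/3] -> miss, prune
    N10 x:[-7,6] y:[32/3,40/3] z:[22/3,29/3] -> miss, prune
  N11 x:[-28,-15] y:[19/3,40/3] z:[4/3,13/3] -> miss, prune

order=[0, 1, 6, 9, 2, 4, 8, 10, 11]  |boxes|=9  |leaves|=1  hit=miss

== RESULT ==
[0, 1, 6, 9, 2, 4, 8, 10, 11]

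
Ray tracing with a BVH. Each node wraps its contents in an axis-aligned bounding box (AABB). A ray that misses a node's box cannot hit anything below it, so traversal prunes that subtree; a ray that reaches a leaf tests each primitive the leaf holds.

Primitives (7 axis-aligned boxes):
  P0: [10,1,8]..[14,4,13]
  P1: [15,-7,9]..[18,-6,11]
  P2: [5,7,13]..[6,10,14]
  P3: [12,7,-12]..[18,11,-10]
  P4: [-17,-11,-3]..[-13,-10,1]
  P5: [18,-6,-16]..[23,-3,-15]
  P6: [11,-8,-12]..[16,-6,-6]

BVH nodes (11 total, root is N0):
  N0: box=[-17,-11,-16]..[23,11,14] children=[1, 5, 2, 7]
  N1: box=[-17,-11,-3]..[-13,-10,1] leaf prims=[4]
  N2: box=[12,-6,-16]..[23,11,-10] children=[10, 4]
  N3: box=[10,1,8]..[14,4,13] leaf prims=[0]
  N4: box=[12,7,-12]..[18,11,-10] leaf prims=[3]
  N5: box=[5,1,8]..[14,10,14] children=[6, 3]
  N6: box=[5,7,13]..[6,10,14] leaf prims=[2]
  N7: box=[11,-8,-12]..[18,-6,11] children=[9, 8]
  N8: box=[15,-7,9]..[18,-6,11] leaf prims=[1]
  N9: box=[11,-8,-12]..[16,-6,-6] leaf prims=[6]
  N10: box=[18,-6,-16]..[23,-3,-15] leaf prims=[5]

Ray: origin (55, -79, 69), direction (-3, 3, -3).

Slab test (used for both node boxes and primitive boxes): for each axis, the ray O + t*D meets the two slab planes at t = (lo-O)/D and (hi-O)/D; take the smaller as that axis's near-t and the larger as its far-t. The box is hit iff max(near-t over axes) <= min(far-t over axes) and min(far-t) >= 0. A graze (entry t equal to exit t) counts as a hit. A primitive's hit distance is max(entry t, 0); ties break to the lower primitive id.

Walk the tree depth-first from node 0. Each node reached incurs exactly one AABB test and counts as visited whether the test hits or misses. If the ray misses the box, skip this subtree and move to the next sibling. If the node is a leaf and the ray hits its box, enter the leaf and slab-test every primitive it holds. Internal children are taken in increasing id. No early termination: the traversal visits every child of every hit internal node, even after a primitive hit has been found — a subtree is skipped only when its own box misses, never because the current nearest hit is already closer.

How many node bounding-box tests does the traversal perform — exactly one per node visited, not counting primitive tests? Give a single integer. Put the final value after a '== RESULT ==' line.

Trace the traversal:
N0 x:[32/3,24] y:[68/3,30] z:[55/3,85/3] -> hit [68/3,24], descend [1, 2, 5, 7]
  N1 x:[68/3,24] y:[68/3,23] z:[68/3,24] -> hit [68/3,23] leaf, test {P4@t=68/3}
  N2 x:[32/3,43/3] y:[73/3,30] z:[79/3,85/3] -> miss, prune
  N5 x:[41/3,50/3] y:[80/3,89/3] z:[55/3,61/3] -> miss, prune
  N7 x:[37/3,44/3] y:[71/3,73/3] z:[58/3,27] -> miss, prune

5 AABB tests over nodes [0, 1, 2, 5, 7]; 1 leaf entered; closest P4.

== RESULT ==
5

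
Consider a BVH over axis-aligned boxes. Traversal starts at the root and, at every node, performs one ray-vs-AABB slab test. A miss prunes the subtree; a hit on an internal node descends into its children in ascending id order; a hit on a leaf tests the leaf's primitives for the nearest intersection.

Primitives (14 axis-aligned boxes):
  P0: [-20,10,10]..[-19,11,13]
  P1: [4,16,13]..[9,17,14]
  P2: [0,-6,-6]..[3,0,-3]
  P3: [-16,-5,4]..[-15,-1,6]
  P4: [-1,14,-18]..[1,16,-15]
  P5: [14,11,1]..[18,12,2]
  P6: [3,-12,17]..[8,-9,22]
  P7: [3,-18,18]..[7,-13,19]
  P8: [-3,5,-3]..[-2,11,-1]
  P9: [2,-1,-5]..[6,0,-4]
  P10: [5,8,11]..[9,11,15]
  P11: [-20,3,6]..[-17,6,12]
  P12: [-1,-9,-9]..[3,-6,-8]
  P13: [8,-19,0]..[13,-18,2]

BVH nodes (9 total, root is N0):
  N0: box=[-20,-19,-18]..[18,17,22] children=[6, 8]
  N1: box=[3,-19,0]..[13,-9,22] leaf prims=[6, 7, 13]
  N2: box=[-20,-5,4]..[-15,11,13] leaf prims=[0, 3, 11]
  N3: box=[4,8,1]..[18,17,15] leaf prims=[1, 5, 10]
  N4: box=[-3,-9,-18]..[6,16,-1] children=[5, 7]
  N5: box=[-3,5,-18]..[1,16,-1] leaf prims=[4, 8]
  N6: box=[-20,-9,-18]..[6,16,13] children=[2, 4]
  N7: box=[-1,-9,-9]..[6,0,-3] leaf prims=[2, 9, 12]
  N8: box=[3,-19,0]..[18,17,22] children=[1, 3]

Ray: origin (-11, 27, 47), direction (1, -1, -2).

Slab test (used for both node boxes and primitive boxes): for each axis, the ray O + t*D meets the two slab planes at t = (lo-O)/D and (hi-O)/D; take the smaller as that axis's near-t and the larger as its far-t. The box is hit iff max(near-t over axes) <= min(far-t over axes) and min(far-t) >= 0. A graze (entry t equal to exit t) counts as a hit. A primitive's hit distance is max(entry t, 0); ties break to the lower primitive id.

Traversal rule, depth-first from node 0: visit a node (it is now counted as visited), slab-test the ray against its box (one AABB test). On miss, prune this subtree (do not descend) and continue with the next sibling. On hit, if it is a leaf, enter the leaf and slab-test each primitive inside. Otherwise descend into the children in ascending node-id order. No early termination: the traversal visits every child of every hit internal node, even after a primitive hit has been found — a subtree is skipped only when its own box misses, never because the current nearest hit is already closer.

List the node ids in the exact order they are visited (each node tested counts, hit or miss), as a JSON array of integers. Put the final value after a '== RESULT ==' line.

Trace the traversal:
N0 x:[-9,29] y:[10,46] z:[25/2,65/2] -> hit [25/2,29], descend [6, 8]
  N6 x:[-9,17] y:[11,36] z:[17,65/2] -> hit [17,17], descend [2, 4]
    N2 x:[-9,-4] y:[16,32] z:[17,43/2] -> miss, prune
    N4 x:[8,17] y:[11,36] z:[24,65/2] -> miss, prune
  N8 x:[14,29] y:[10,46] z:[25/2,47/2] -> hit [14,47/2], descend [1, 3]
    N1 x:[14,24] y:[36,46] z:[25/2,47/2] -> miss, prune
    N3 x:[15,29] y:[10,19] z:[16,23] -> hit [16,19] leaf, test {P1(miss), P5(miss), P10@t=16}

7 AABB tests over nodes [0, 6, 2, 4, 8, 1, 3]; 1 leaf entered; closest P10.

== RESULT ==
[0, 6, 2, 4, 8, 1, 3]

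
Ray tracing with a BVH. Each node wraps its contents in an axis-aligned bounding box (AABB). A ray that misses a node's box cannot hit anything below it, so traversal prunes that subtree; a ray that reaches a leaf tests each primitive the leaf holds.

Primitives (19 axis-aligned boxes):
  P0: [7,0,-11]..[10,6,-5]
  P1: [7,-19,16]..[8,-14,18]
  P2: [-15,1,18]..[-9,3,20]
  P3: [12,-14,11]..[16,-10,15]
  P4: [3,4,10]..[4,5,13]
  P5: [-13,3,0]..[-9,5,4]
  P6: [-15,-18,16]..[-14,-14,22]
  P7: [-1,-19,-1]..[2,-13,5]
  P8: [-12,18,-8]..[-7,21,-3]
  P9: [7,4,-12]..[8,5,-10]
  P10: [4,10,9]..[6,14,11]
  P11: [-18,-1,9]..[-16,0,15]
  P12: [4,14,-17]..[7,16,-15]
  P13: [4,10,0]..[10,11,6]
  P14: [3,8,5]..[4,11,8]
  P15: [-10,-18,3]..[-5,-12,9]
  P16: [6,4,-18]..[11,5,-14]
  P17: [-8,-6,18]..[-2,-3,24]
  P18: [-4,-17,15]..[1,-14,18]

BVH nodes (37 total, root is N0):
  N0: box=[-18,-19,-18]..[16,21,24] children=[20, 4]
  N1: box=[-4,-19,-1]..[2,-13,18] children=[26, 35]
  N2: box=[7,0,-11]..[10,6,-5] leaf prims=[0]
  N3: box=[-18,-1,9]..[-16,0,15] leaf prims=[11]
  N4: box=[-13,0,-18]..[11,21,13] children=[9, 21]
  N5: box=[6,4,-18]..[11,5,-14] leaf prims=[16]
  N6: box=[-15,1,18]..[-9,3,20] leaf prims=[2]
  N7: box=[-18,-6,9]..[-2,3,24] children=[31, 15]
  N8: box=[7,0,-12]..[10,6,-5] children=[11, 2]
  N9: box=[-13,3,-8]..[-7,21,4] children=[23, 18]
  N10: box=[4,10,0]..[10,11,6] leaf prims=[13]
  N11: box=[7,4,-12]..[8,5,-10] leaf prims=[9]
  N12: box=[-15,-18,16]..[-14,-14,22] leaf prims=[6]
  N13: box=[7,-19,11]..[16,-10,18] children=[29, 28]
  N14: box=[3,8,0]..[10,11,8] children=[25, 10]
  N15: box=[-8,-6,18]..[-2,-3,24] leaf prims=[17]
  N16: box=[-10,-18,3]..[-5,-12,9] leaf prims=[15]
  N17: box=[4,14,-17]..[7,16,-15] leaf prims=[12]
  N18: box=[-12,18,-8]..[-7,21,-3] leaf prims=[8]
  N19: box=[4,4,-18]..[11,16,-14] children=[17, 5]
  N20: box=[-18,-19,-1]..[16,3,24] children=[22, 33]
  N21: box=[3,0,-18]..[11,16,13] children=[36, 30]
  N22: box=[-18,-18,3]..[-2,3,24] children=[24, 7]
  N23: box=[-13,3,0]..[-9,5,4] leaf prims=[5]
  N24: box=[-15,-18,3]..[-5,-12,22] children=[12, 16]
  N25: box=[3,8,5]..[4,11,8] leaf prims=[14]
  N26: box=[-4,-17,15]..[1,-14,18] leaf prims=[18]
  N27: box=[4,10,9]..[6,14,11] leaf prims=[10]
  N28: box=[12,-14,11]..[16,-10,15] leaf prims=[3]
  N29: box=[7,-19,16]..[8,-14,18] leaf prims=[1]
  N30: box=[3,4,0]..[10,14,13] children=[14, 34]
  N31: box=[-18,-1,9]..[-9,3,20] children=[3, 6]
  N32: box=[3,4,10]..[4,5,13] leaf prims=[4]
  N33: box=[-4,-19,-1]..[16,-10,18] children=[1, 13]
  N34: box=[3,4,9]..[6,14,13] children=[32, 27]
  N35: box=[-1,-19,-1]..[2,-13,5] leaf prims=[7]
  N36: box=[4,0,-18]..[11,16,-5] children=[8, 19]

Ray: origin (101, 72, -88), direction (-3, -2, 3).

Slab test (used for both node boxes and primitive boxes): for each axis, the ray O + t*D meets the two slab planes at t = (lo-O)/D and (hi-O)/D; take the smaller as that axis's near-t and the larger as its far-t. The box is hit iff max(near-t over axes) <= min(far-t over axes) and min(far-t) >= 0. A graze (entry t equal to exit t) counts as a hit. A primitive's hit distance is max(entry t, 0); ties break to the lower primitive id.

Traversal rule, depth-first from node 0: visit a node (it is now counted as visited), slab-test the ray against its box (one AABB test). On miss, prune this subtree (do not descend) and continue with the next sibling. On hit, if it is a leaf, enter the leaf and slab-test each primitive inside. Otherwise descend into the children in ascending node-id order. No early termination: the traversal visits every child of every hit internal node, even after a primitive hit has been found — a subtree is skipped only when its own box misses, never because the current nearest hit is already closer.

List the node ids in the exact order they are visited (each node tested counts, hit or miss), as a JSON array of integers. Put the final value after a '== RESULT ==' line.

Traverse from the root:
N0 x:[85/3,119/3] y:[51/2,91/2] z:[70/3,112/3] -> hit [85/3,112/3], descend [4, 20]
  N4 x:[30,38] y:[51/2,36] z:[70/3,101/3] -> hit [30,101/3], descend [9, 21]
    N9 x:[36,38] y:[51/2,69/2] z:[80/3,92/3] -> miss, prune
    N21 x:[30,98/3] y:[28,36] z:[70/3,101/3] -> hit [30,98/3], descend [30, 36]
      N30 x:[91/3,98/3] y:[29,34] z:[88/3,101/3] -> hit [91/3,98/3], descend [14, 34]
        N14 x:[91/3,98/3] y:[61/2,32] z:[88/3,32] -> hit [61/2,32], descend [10, 25]
          N10 x:[91/3,97/3] y:[61/2,31] z:[88/3,94/3] -> hit [61/2,31] leaf, test {P13@t=61/2}
          N25 x:[97/3,98/3] y:[61/2,32] z:[31,32] -> miss, prune
        N34 x:[95/3,98/3] y:[29,34] z:[97/3,101/3] -> hit [97/3,98/3], descend [27, 32]
          N27 x:[95/3,97/3] y:[29,31] z:[97/3,33] -> miss, prune
          N32 x:[97/3,98/3] y:[67/2,34] z:[98/3,101/3] -> miss, prune
      N36 x:[30,97/3] y:[28,36] z:[70/3,83/3] -> miss, prune
  N20 x:[85/3,119/3] y:[69/2,91/2] z:[29,112/3] -> hit [69/2,112/3], descend [22, 33]
    N22 x:[103/3,119/3] y:[69/2,45] z:[91/3,112/3] -> hit [69/2,112/3], descend [7, 24]
      N7 x:[103/3,119/3] y:[69/2,39] z:[97/3,112/3] -> hit [69/2,112/3], descend [15, 31]
        N15 x:[103/3,109/3] y:[75/2,39] z:[106/3,112/3] -> miss, prune
        N31 x:[110/3,119/3] y:[69/2,73/2] z:[97/3,36] -> miss, prune
      N24 x:[106/3,116/3] y:[42,45] z:[91/3,110/3] -> miss, prune
    N33 x:[85/3,35] y:[41,91/2] z:[29,106/3] -> miss, prune

Summary -> nodes [0, 4, 9, 21, 30, 14, 10, 25, 34, 27, 32, 36, 20, 22, 7, 15, 31, 24, 33]; box-tests=19; leaf-entries=1; first=P13

== RESULT ==
[0, 4, 9, 21, 30, 14, 10, 25, 34, 27, 32, 36, 20, 22, 7, 15, 31, 24, 33]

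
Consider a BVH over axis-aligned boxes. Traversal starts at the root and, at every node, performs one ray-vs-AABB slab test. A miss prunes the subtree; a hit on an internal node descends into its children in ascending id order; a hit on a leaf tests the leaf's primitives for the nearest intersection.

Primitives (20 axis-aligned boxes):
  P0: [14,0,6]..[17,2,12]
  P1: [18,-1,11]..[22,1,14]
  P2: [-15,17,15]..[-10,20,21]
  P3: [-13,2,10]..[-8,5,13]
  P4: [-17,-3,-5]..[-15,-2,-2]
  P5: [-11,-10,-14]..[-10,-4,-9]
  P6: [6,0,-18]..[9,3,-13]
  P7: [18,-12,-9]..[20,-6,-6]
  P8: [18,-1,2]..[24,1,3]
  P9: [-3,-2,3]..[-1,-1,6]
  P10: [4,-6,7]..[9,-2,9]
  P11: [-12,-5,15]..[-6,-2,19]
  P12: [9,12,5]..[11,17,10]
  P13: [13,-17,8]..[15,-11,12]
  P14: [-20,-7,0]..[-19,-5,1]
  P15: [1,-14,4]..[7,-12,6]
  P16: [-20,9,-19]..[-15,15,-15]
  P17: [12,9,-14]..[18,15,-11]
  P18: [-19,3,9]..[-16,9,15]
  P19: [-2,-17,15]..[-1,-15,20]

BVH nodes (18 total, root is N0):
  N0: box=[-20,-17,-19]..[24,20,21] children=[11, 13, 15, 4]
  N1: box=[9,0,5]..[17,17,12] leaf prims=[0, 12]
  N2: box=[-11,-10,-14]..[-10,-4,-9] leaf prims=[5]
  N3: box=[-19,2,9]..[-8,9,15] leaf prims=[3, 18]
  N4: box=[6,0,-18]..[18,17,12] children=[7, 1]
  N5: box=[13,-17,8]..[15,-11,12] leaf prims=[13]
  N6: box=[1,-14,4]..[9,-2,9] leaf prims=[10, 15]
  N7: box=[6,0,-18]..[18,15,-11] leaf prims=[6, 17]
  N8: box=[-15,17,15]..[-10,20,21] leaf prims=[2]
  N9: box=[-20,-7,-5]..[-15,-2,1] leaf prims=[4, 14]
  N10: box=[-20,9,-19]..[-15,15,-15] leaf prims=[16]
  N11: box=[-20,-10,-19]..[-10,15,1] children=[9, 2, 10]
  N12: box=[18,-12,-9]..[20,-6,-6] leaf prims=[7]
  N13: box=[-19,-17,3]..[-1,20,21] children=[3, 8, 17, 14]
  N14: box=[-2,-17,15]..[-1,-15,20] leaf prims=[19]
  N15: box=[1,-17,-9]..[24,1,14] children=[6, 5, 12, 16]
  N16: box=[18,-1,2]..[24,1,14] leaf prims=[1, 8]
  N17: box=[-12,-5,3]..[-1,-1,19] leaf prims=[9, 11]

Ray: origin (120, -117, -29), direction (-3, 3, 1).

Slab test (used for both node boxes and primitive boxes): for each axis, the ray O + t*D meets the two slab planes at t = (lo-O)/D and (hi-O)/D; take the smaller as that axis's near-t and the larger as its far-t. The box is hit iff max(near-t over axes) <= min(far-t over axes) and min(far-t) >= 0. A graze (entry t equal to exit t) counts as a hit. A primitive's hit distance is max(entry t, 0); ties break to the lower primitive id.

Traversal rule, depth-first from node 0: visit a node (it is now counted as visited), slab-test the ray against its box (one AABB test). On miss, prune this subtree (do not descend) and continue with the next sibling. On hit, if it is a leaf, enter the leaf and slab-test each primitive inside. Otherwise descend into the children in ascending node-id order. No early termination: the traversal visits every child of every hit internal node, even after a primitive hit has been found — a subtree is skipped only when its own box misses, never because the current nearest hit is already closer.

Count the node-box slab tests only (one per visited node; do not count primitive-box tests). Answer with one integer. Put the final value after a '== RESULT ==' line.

Trace the traversal:
N0 x:[32,140/3] y:[100/3,137/3] z:[10,50] -> hit [100/3,137/3], descend [4, 11, 13, 15]
  N4 x:[34,38] y:[39,134/3] z:[11,41] -> miss, prune
  N11 x:[130/3,140/3] y:[107/3,44] z:[10,30] -> miss, prune
  N13 x:[121/3,139/3] y:[100/3,137/3] z:[32,50] -> hit [121/3,137/3], descend [3, 8, 14, 17]
    N3 x:[128/3,139/3] y:[119/3,42] z:[38,44] -> miss, prune
    N8 x:[130/3,45] y:[134/3,137/3] z:[44,50] -> hit [134/3,45] leaf, test {P2@t=134/3}
    N14 x:[121/3,122/3] y:[100/3,34] z:[44,49] -> miss, prune
    N17 x:[121/3,44] y:[112/3,116/3] z:[32,48] -> miss, prune
  N15 x:[32,119/3] y:[100/3,118/3] z:[20,43] -> hit [100/3,118/3], descend [5, 6, 12, 16]
    N5 x:[35,107/3] y:[100/3,106/3] z:[37,41] -> miss, prune
    N6 x:[37,119/3] y:[103/3,115/3] z:[33,38] -> hit [37,38] leaf, test {P10@t=37, P15(miss)}
    N12 x:[100/3,34] y:[35,37] z:[20,23] -> miss, prune
    N16 x:[32,34] y:[116/3,118/3] z:[31,43] -> miss, prune

order=[0, 4, 11, 13, 3, 8, 14, 17, 15, 5, 6, 12, 16]  |boxes|=13  |leaves|=2  hit=P10

== RESULT ==
13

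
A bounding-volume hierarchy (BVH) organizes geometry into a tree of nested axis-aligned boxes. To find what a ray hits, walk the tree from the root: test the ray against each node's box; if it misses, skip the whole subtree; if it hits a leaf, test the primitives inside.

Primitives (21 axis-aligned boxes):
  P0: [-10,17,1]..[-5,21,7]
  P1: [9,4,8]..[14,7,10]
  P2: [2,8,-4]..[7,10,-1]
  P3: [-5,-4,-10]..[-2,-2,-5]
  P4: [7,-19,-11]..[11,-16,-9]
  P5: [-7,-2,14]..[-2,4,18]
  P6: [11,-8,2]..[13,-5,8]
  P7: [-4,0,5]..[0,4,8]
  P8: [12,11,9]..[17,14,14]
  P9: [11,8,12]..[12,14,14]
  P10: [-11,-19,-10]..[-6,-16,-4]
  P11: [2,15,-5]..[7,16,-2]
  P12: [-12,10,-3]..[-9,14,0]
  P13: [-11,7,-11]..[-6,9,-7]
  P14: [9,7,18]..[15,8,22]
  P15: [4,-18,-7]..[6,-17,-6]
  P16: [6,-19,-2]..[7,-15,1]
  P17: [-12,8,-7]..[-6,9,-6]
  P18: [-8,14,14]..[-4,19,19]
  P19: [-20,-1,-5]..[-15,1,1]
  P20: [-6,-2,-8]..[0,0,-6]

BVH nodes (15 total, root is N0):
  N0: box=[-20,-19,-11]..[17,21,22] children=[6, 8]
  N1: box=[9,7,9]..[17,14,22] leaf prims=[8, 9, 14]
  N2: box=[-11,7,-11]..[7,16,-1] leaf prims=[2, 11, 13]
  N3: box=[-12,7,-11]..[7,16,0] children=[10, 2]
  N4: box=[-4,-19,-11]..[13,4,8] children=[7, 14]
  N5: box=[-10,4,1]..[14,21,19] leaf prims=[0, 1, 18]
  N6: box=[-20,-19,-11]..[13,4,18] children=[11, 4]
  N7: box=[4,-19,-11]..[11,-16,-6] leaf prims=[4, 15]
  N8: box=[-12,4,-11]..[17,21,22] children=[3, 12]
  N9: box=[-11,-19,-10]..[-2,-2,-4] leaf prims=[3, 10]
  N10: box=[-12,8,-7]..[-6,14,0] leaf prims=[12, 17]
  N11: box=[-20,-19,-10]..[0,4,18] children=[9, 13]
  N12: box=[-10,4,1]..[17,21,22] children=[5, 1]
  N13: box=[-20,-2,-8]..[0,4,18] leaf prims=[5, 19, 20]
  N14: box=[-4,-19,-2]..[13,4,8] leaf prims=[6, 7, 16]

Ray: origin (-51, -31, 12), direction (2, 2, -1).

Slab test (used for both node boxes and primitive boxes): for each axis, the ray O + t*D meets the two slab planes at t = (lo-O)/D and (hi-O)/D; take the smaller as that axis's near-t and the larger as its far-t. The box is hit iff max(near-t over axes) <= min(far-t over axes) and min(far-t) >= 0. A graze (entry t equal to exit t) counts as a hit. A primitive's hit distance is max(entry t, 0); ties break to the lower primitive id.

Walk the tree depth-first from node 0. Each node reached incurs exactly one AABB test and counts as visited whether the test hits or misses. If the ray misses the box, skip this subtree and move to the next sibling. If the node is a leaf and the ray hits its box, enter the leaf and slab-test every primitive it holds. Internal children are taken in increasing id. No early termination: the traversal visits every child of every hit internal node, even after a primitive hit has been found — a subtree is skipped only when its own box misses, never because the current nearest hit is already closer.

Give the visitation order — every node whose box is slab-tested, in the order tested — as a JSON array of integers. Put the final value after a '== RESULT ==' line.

Trace the traversal:
N0 x:[31/2,34] y:[6,26] z:[-10,23] -> hit [31/2,23], descend [6, 8]
  N6 x:[31/2,32] y:[6,35/2] z:[-6,23] -> hit [31/2,35/2], descend [4, 11]
    N4 x:[47/2,32] y:[6,35/2] z:[4,23] -> miss, prune
    N11 x:[31/2,51/2] y:[6,35/2] z:[-6,22] -> hit [31/2,35/2], descend [9, 13]
      N9 x:[20,49/2] y:[6,29/2] z:[16,22] -> miss, prune
      N13 x:[31/2,51/2] y:[29/2,35/2] z:[-6,20] -> hit [31/2,35/2] leaf, test {P5(miss), P19@t=31/2, P20(miss)}
  N8 x:[39/2,34] y:[35/2,26] z:[-10,23] -> hit [39/2,23], descend [3, 12]
    N3 x:[39/2,29] y:[19,47/2] z:[12,23] -> hit [39/2,23], descend [2, 10]
      N2 x:[20,29] y:[19,47/2] z:[13,23] -> hit [20,23] leaf, test {P2(miss), P11(miss), P13@t=20}
      N10 x:[39/2,45/2] y:[39/2,45/2] z:[12,19] -> miss, prune
    N12 x:[41/2,34] y:[35/2,26] z:[-10,11] -> miss, prune

Visited [0, 6, 4, 11, 9, 13, 8, 3, 2, 10, 12]. Tests: 11 box, 2 leaf. Nearest: P19.

== RESULT ==
[0, 6, 4, 11, 9, 13, 8, 3, 2, 10, 12]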